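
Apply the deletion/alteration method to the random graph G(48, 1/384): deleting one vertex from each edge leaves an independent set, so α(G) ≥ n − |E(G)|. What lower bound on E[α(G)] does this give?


E[|E(G)|] = C(48, 2)·p = 1128 · (1/384) = 47/16.
E[α(G)] ≥ n − E[|E(G)|] = 48 − 47/16 = 721/16.
Numerically: ≈ 45.06250.
(This is only a lower bound; the true E[α(G)] may be larger.)

E[α(G)] ≥ 721/16 ≈ 45.06250.


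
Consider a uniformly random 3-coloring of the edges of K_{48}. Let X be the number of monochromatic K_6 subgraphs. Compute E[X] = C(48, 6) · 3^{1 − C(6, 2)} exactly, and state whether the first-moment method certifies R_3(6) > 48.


E[X] = C(48, 6) · 3^{1 − 15} = 12271512 · 3^{−14} = 12271512/4782969.
As a reduced fraction: E[X] = 4090504/1594323 ≈ 2.5657.
Is E[X] < 1? NO.
Since E[X] ≥ 1, the first-moment bound is inconclusive at n = 48; it does NOT by itself certify R_3(6) > 48.

E[X] = 4090504/1594323 ≈ 2.5657; E[X] ≥ 1; first-moment method inconclusive here.


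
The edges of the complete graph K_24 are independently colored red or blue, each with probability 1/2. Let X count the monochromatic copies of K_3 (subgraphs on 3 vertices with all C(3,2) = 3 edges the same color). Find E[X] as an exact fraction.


Let X = Σ_S X_S over the C(24, 3) = 2024 subsets S of size 3, where X_S = 1 if the K_3 on S is monochromatic.
For a fixed S, the K_3 on S has C(3, 2) = 3 edges. P[all 3 edges red] = (1/2)^3, and likewise for blue, so P[monochromatic] = 2·(1/2)^3 = 2^{1 − 3} = 1/4.
By linearity: E[X] = C(24, 3) · 2^{1 − 3} = 2024 · 1/4 = 506.
Numerically: E[X] ≈ 506.000.

E[X] = C(24,3)·2^(1−C(3,2)) = 506 ≈ 506.000.


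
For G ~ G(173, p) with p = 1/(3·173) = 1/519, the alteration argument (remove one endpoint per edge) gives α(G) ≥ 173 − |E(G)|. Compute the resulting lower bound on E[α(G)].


E[|E(G)|] = C(173, 2)·p = 14878 · (1/519) = 86/3.
E[α(G)] ≥ n − E[|E(G)|] = 173 − 86/3 = 433/3.
Numerically: ≈ 144.333333.
(This is only a lower bound; the true E[α(G)] may be larger.)

E[α(G)] ≥ 433/3 ≈ 144.333333.


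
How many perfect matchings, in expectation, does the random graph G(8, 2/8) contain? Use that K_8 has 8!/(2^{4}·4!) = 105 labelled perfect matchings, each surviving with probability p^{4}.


K_8 has 8!/(2^{4}·4!) = 105 labelled perfect matchings.
For each such perfect matching H, let X_H = 1 if all 4 edges of H are present in G. Then P[X_H = 1] = p^{4} = (1/4)^{4} = 1/256.
By linearity of expectation: E[X] = Σ_H E[X_H] = 105 · p^{4} = 105 · 1/256 = 105/256.
Numerically: E[X] ≈ 0.4102.

E[X] = 105 · (1/4)^{4} = 105/256 ≈ 0.4102.


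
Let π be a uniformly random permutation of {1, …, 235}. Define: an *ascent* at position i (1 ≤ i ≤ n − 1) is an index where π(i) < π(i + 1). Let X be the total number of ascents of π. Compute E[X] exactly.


Write X = Σ X_I over i = 1, …, 234, with X_I the indicator of one ascent.
There are 234 indicators.
For each fixed i, the pair (π(i), π(i+1)) is a uniformly random ordered pair of distinct values from {1, …, 235}; by symmetry P[π(i) < π(i+1)] = 1/2.
By linearity: E[X] = 234 · (1/2) = (235 − 1) · (1/2) = 117 ≈ 117.000.

E[X] = 117 = 117.000.


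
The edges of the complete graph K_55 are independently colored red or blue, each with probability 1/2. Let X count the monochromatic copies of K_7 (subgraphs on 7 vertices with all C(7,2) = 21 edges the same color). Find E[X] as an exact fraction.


Let X = Σ_S X_S over the C(55, 7) = 202927725 subsets S of size 7, where X_S = 1 if the K_7 on S is monochromatic.
For a fixed S, the K_7 on S has C(7, 2) = 21 edges. P[all 21 edges red] = (1/2)^21, and likewise for blue, so P[monochromatic] = 2·(1/2)^21 = 2^{1 − 21} = 1/1048576.
Summing: E[X] = C(55, 7) · 2^{1 − 21} = 202927725 · 1/1048576 = 202927725/1048576.
Numerically: E[X] ≈ 193.52696.

E[X] = C(55,7)·2^(1−C(7,2)) = 202927725/1048576 ≈ 193.52696.


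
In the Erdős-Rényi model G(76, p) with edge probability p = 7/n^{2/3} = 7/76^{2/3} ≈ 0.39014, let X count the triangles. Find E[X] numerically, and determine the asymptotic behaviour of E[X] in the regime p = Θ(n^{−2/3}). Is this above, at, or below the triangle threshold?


Number of potential triangles: C(76, 3) = 70300.
Each occurs with probability p³ ≈ (0.39014)³ ≈ 5.9383657e-02.
By linearity: E[X] = C(76, 3)·p³ ≈ 70300 · 5.9383657e-02 ≈ 4174.67105.
Since α = 2/3 < 1, p = c/n^{2/3} ≫ 1/n is above the triangle threshold p ~ 1/n. Asymptotically E[X] ~ (c³/6)·n^{3(1−α)} = (7³/6)·n^{1} → ∞; triangles are abundant w.h.p.

E[X] ≈ 4174.67105; in regime p = Θ(1/n^{2/3}) E[X] diverges (above the triangle threshold p ~ 1/n).


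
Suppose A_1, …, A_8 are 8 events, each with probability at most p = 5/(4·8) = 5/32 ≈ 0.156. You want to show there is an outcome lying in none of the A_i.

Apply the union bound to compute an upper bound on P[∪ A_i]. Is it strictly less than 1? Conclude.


Union bound: P[∪_{i=1}^{8} A_i] ≤ Σ_i P[A_i] ≤ 8·p = 8·(5/32) = 5/4.
Numerically: 5/4 ≈ 1.250.
Is 5/4 < 1? NO.
Since the bound 5/4 is ≥ 1, the union bound is uninformative here; it does NOT by itself certify existence.

8·p = 5/4 ≈ 1.250; existence NOT certified by the union bound.


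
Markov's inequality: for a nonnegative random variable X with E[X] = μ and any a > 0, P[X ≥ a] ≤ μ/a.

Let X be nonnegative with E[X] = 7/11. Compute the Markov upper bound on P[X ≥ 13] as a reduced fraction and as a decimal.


μ = E[X] = 7/11, a = 13.
Markov: P[X ≥ 13] ≤ μ/a = (7/11)/13 = 7/143.
Numerically: ≈ 0.049.
(Since a = 13 > μ = 0.636, the bound 7/143 is < 1 and informative.)

P[X ≥ 13] ≤ 7/143 ≈ 0.049.


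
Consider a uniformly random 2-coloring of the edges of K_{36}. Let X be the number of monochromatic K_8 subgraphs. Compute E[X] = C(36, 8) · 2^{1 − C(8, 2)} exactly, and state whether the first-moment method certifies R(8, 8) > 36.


E[X] = C(36, 8) · 2^{1 − 28} = 30260340 · 2^{−27} = 30260340/134217728.
As a reduced fraction: E[X] = 7565085/33554432 ≈ 0.225457.
Is E[X] < 1? YES.
Since E[X] < 1, there exists a 2-coloring of K_{36} with no monochromatic K_8; hence R(8, 8) > 36.

E[X] = 7565085/33554432 ≈ 0.225457; E[X] < 1, so R(8, 8) > 36.


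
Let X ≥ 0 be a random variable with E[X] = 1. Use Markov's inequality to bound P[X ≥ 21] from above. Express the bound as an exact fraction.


μ = E[X] = 1, a = 21.
Markov: P[X ≥ 21] ≤ μ/a = (1)/21 = 1/21.
Numerically: ≈ 0.04762.
(Since a = 21 > μ = 1.00000, the bound 1/21 is < 1 and informative.)

P[X ≥ 21] ≤ 1/21 ≈ 0.04762.


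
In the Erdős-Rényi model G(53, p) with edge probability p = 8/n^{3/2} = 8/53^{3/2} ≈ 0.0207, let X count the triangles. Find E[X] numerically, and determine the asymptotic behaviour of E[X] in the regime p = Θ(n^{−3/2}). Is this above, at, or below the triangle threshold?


Number of potential triangles: C(53, 3) = 23426.
Each occurs with probability p³ ≈ (0.0207)³ ≈ 8.91310e-06.
By linearity: E[X] = C(53, 3)·p³ ≈ 23426 · 8.91310e-06 ≈ 0.209.
Since α = 3/2 > 1, p = c/n^{3/2} = o(1/n) is below the triangle threshold p ~ 1/n. Asymptotically E[X] ~ (c³/6)·n^{3(1−α)} = (8³/6)·n^{-1.5} → 0, so by Markov's inequality G has no triangles w.h.p.

E[X] ≈ 0.209; in regime p = Θ(1/n^{3/2}) E[X] tends to 0 (below the triangle threshold p ~ 1/n).


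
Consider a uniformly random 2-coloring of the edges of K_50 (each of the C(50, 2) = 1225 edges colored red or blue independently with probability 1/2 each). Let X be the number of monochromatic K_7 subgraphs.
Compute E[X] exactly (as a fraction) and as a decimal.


Let X = Σ_S X_S over the C(50, 7) = 99884400 subsets S of size 7, where X_S = 1 if the K_7 on S is monochromatic.
For a fixed S, the K_7 on S has C(7, 2) = 21 edges. P[all 21 edges red] = (1/2)^21, and likewise for blue, so P[monochromatic] = 2·(1/2)^21 = 2^{1 − 21} = 1/1048576.
Summing: E[X] = C(50, 7) · 2^{1 − 21} = 99884400 · 1/1048576 = 6242775/65536.
Numerically: E[X] ≈ 95.2572.

E[X] = C(50,7)·2^(1−C(7,2)) = 6242775/65536 ≈ 95.2572.


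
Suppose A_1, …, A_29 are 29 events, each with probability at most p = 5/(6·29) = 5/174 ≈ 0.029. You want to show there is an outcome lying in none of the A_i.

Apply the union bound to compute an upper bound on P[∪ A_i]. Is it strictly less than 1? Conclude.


Union bound: P[∪_{i=1}^{29} A_i] ≤ Σ_i P[A_i] ≤ 29·p = 29·(5/174) = 5/6.
Numerically: 5/6 ≈ 0.833.
Is 5/6 < 1? YES.
Since P[∪ A_i] ≤ 5/6 < 1, the complement has P[∩ A_i^c] ≥ 1 − 5/6 = 1/6 > 0, so some outcome avoids every A_i.

29·p = 5/6 ≈ 0.833; existence CERTIFIED by the union bound.


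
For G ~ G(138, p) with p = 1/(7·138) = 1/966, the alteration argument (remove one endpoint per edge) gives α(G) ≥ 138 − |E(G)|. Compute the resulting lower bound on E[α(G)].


E[|E(G)|] = C(138, 2)·p = 9453 · (1/966) = 137/14.
E[α(G)] ≥ n − E[|E(G)|] = 138 − 137/14 = 1795/14.
Numerically: ≈ 128.214286.
(This is only a lower bound; the true E[α(G)] may be larger.)

E[α(G)] ≥ 1795/14 ≈ 128.214286.


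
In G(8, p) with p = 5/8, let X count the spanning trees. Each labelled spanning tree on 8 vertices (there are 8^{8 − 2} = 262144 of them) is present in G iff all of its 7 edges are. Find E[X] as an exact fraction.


K_8 has 8^{8 − 2} = 262144 labelled spanning trees.
For each such spanning tree H, let X_H = 1 if all 7 edges of H are present in G. Then P[X_H = 1] = p^{7} = (5/8)^{7} = 78125/2097152.
Summing the indicators: E[X] = Σ_H E[X_H] = 262144 · p^{7} = 262144 · 78125/2097152 = 78125/8.
Numerically: E[X] ≈ 9765.6.

E[X] = 262144 · (5/8)^{7} = 78125/8 ≈ 9765.6.


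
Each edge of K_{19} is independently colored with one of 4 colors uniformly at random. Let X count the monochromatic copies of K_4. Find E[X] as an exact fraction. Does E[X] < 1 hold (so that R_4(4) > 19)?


E[X] = C(19, 4) · 4^{1 − 6} = 3876 · 4^{−5} = 3876/1024.
As a reduced fraction: E[X] = 969/256 ≈ 3.785156.
Is E[X] < 1? NO.
Since E[X] ≥ 1, the first-moment bound is inconclusive at n = 19; it does NOT by itself certify R_4(4) > 19.

E[X] = 969/256 ≈ 3.785156; E[X] ≥ 1; first-moment method inconclusive here.


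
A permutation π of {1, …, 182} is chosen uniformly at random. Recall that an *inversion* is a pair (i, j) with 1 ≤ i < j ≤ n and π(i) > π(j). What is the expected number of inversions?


Write X = Σ X_I over the C(182, 2) = 16471 pairs i < j, with X_I the indicator of one inversion.
There are 16471 indicators.
For each fixed pair i < j, the values π(i) and π(j) are two distinct elements of {1, …, 182} in uniformly random order; by symmetry P[π(i) > π(j)] = 1/2.
By linearity: E[X] = 16471 · (1/2) = C(182, 2) · (1/2) = 16471/2 = 16471/2 ≈ 8235.50000.

E[X] = 16471/2 = 8235.50000.


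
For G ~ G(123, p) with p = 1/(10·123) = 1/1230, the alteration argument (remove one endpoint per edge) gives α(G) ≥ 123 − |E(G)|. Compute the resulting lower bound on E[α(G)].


E[|E(G)|] = C(123, 2)·p = 7503 · (1/1230) = 61/10.
E[α(G)] ≥ n − E[|E(G)|] = 123 − 61/10 = 1169/10.
Numerically: ≈ 116.900.
(This is only a lower bound; the true E[α(G)] may be larger.)

E[α(G)] ≥ 1169/10 ≈ 116.900.


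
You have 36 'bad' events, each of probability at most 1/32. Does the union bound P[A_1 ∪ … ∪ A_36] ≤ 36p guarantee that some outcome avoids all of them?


Union bound: P[∪_{i=1}^{36} A_i] ≤ Σ_i P[A_i] ≤ 36·p = 36·(1/32) = 9/8.
Numerically: 9/8 ≈ 1.1250000.
Is 9/8 < 1? NO.
Since the bound 9/8 is ≥ 1, the union bound is uninformative here; it does NOT by itself certify existence.

36·p = 9/8 ≈ 1.1250000; existence NOT certified by the union bound.


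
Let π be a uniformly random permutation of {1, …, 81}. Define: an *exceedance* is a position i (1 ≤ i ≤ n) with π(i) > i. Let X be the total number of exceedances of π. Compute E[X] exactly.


Write X = Σ_{i=1}^{81} X_i, where X_i = 1_{π(i) > i}.
For each fixed i, π(i) is uniform over {1, …, 81} (marginal of a uniform permutation), so P[π(i) > i] = (n − i)/n. Summing: Σ_{i=1}^{81} (n − i)/n = (0 + 1 + … + 80)/81 = 81(81 − 1)/(2·81) = (81 − 1)/2.
Hence E[X] = Σ_{i=1}^{81} (81 − i)/81 = 40 ≈ 40.0000.

E[X] = 40 = 40.0000.


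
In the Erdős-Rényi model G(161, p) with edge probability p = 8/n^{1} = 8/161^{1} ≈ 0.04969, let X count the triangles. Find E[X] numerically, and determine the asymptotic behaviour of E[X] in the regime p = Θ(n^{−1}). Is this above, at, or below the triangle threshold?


Number of potential triangles: C(161, 3) = 682640.
Each occurs with probability p³ ≈ (0.04969)³ ≈ 1.226852e-04.
By linearity: E[X] = C(161, 3)·p³ ≈ 682640 · 1.226852e-04 ≈ 83.7499.
Here α = 1, so p = 8/n is exactly at the triangle threshold p ~ 1/n. Asymptotically E[X] → c³/6 = 8³/6 = 256/3 ≈ 85.3333, a bounded constant. In this regime the triangle count is asymptotically Poisson(c³/6).

E[X] ≈ 83.7499; in regime p = Θ(1/n^{1}) E[X] stays bounded (at the triangle threshold p ~ 1/n).


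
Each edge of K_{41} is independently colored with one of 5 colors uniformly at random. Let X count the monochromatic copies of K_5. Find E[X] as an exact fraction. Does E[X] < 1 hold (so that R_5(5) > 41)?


E[X] = C(41, 5) · 5^{1 − 10} = 749398 · 5^{−9} = 749398/1953125.
As a reduced fraction: E[X] = 749398/1953125 ≈ 0.383692.
Is E[X] < 1? YES.
Since E[X] < 1, there exists a 5-coloring of K_{41} with no monochromatic K_5; hence R_5(5) > 41.

E[X] = 749398/1953125 ≈ 0.383692; E[X] < 1, so R_5(5) > 41.


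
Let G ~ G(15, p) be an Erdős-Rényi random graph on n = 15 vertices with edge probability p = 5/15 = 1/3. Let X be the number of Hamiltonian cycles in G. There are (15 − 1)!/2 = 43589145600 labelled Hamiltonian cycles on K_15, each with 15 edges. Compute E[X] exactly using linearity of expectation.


K_15 has (15 − 1)!/2 = 43589145600 labelled Hamiltonian cycles.
For each such Hamiltonian cycle H, let X_H = 1 if all 15 edges of H are present in G. Then P[X_H = 1] = p^{15} = (1/3)^{15} = 1/14348907.
By linearity: E[X] = Σ_H E[X_H] = 43589145600 · p^{15} = 43589145600 · 1/14348907 = 179379200/59049.
Numerically: E[X] ≈ 3037.8.

E[X] = 43589145600 · (1/3)^{15} = 179379200/59049 ≈ 3037.8.


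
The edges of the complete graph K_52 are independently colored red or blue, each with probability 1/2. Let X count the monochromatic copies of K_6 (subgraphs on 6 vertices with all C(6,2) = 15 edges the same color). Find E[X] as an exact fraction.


Let X = Σ_S X_S over the C(52, 6) = 20358520 subsets S of size 6, where X_S = 1 if the K_6 on S is monochromatic.
For a fixed S, the K_6 on S has C(6, 2) = 15 edges. P[all 15 edges red] = (1/2)^15, and likewise for blue, so P[monochromatic] = 2·(1/2)^15 = 2^{1 − 15} = 1/16384.
By linearity: E[X] = C(52, 6) · 2^{1 − 15} = 20358520 · 1/16384 = 2544815/2048.
Numerically: E[X] ≈ 1242.5854.

E[X] = C(52,6)·2^(1−C(6,2)) = 2544815/2048 ≈ 1242.5854.


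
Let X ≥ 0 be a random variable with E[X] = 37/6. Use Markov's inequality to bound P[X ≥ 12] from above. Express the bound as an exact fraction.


μ = E[X] = 37/6, a = 12.
Markov: P[X ≥ 12] ≤ μ/a = (37/6)/12 = 37/72.
Numerically: ≈ 0.51389.
(Since a = 12 > μ = 6.16667, the bound 37/72 is < 1 and informative.)

P[X ≥ 12] ≤ 37/72 ≈ 0.51389.


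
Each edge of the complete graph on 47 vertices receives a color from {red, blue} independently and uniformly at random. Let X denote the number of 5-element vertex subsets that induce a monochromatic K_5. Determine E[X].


Let X = Σ_S X_S over the C(47, 5) = 1533939 subsets S of size 5, where X_S = 1 if the K_5 on S is monochromatic.
For a fixed S, the K_5 on S has C(5, 2) = 10 edges. P[all 10 edges red] = (1/2)^10, and likewise for blue, so P[monochromatic] = 2·(1/2)^10 = 2^{1 − 10} = 1/512.
By linearity: E[X] = C(47, 5) · 2^{1 − 10} = 1533939 · 1/512 = 1533939/512.
Numerically: E[X] ≈ 2995.97461.

E[X] = C(47,5)·2^(1−C(5,2)) = 1533939/512 ≈ 2995.97461.


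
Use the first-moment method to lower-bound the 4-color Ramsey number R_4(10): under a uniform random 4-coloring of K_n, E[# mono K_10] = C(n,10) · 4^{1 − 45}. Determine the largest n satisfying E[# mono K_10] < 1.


We need C(n, 10) · 4^{1 − 45} < 1, i.e. C(n, 10) < 4^{45 − 1} = 309485009821345068724781056.
Check values of n near the boundary:
  n = 2019: C(2019, 10) = 303322949179835278009229628; 303322949179835278009229628 < 309485009821345068724781056? YES
  n = 2020: C(2020, 10) = 304832018578739931133653656; 304832018578739931133653656 < 309485009821345068724781056? YES
  n = 2021: C(2021, 10) = 306347841644770462864800616; 306347841644770462864800616 < 309485009821345068724781056? YES
  n = 2022: C(2022, 10) = 307870445231474093395937796; 307870445231474093395937796 < 309485009821345068724781056? YES
  n = 2023: C(2023, 10) = 309399856285778485315440716; 309399856285778485315440716 < 309485009821345068724781056? YES
  n = 2024: C(2024, 10) = 310936101848269937576192656; 310936101848269937576192656 < 309485009821345068724781056? NO
  n = 2025: C(2025, 10) = 312479209053472269772600560; 312479209053472269772600560 < 309485009821345068724781056? NO
The largest n with C(n, 10) < 309485009821345068724781056 is n = 2023 (where E[X] = 77349964071444621328860179/77371252455336267181195264 ≈ 0.99972). Hence R_4(10) > 2023, i.e. R_4(10) ≥ 2024.

Largest n = 2023; hence R_4(10) > 2023.


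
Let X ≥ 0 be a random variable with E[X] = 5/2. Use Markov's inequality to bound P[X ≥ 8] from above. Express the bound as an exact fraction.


μ = E[X] = 5/2, a = 8.
Markov: P[X ≥ 8] ≤ μ/a = (5/2)/8 = 5/16.
Numerically: ≈ 0.312500.
(Since a = 8 > μ = 2.500000, the bound 5/16 is < 1 and informative.)

P[X ≥ 8] ≤ 5/16 ≈ 0.312500.


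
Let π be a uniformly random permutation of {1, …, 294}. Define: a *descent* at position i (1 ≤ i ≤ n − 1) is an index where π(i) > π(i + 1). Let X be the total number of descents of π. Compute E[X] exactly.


Write X = Σ X_I over i = 1, …, 293, with X_I the indicator of one descent.
There are 293 indicators.
For each fixed i, the pair (π(i), π(i+1)) is a uniformly random ordered pair of distinct values from {1, …, 294}; by symmetry P[π(i) > π(i+1)] = 1/2.
By linearity: E[X] = 293 · (1/2) = (294 − 1) · (1/2) = 293/2 ≈ 146.500.

E[X] = 293/2 = 146.500.


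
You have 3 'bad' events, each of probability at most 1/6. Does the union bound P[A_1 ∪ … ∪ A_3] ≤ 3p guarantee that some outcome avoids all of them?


Union bound: P[∪_{i=1}^{3} A_i] ≤ Σ_i P[A_i] ≤ 3·p = 3·(1/6) = 1/2.
Numerically: 1/2 ≈ 0.5000000.
Is 1/2 < 1? YES.
Since P[∪ A_i] ≤ 1/2 < 1, the complement has P[∩ A_i^c] ≥ 1 − 1/2 = 1/2 > 0, so some outcome avoids every A_i.

3·p = 1/2 ≈ 0.5000000; existence CERTIFIED by the union bound.


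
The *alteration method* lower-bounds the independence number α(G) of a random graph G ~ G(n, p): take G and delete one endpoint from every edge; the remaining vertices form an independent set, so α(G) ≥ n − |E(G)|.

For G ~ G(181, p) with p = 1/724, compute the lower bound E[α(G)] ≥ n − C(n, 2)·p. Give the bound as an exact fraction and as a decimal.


E[|E(G)|] = C(181, 2)·p = 16290 · (1/724) = 45/2.
E[α(G)] ≥ n − E[|E(G)|] = 181 − 45/2 = 317/2.
Numerically: ≈ 158.5000.
(This is only a lower bound; the true E[α(G)] may be larger.)

E[α(G)] ≥ 317/2 ≈ 158.5000.


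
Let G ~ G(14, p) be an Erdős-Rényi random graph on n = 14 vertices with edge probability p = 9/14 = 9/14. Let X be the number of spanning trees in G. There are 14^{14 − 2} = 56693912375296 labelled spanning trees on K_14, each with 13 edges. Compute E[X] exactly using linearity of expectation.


K_14 has 14^{14 − 2} = 56693912375296 labelled spanning trees.
For each such spanning tree H, let X_H = 1 if all 13 edges of H are present in G. Then P[X_H = 1] = p^{13} = (9/14)^{13} = 2541865828329/793714773254144.
Summing the indicators: E[X] = Σ_H E[X_H] = 56693912375296 · p^{13} = 56693912375296 · 2541865828329/793714773254144 = 2541865828329/14.
Numerically: E[X] ≈ 1.82e+11.

E[X] = 56693912375296 · (9/14)^{13} = 2541865828329/14 ≈ 1.82e+11.


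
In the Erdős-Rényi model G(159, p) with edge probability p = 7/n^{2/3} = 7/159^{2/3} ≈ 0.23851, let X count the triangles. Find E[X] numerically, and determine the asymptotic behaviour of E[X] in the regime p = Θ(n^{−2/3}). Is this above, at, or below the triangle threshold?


Number of potential triangles: C(159, 3) = 657359.
Each occurs with probability p³ ≈ (0.23851)³ ≈ 1.3567501e-02.
By linearity: E[X] = C(159, 3)·p³ ≈ 657359 · 1.3567501e-02 ≈ 8918.71908.
Since α = 2/3 < 1, p = c/n^{2/3} ≫ 1/n is above the triangle threshold p ~ 1/n. Asymptotically E[X] ~ (c³/6)·n^{3(1−α)} = (7³/6)·n^{1} → ∞; triangles are abundant w.h.p.

E[X] ≈ 8918.71908; in regime p = Θ(1/n^{2/3}) E[X] diverges (above the triangle threshold p ~ 1/n).


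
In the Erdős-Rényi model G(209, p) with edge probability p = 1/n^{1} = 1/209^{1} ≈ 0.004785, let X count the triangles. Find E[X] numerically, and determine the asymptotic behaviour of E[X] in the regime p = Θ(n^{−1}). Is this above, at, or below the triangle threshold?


Number of potential triangles: C(209, 3) = 1499784.
Each occurs with probability p³ ≈ (0.004785)³ ≈ 1.095371e-07.
By linearity: E[X] = C(209, 3)·p³ ≈ 1499784 · 1.095371e-07 ≈ 0.1643.
Here α = 1, so p = 1/n is exactly at the triangle threshold p ~ 1/n. Asymptotically E[X] → c³/6 = 1³/6 = 1/6 ≈ 0.1667, a bounded constant. In this regime the triangle count is asymptotically Poisson(c³/6).

E[X] ≈ 0.1643; in regime p = Θ(1/n^{1}) E[X] stays bounded (at the triangle threshold p ~ 1/n).


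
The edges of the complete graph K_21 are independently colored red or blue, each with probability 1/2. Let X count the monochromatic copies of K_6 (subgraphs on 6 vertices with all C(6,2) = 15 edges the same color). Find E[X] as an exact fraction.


Let X = Σ_S X_S over the C(21, 6) = 54264 subsets S of size 6, where X_S = 1 if the K_6 on S is monochromatic.
For a fixed S, the K_6 on S has C(6, 2) = 15 edges. P[all 15 edges red] = (1/2)^15, and likewise for blue, so P[monochromatic] = 2·(1/2)^15 = 2^{1 − 15} = 1/16384.
Summing: E[X] = C(21, 6) · 2^{1 − 15} = 54264 · 1/16384 = 6783/2048.
Numerically: E[X] ≈ 3.312012.

E[X] = C(21,6)·2^(1−C(6,2)) = 6783/2048 ≈ 3.312012.


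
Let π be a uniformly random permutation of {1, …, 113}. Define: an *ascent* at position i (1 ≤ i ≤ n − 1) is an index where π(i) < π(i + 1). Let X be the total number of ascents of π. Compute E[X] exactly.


Write X = Σ X_I over i = 1, …, 112, with X_I the indicator of one ascent.
There are 112 indicators.
For each fixed i, the pair (π(i), π(i+1)) is a uniformly random ordered pair of distinct values from {1, …, 113}; by symmetry P[π(i) < π(i+1)] = 1/2.
By linearity: E[X] = 112 · (1/2) = (113 − 1) · (1/2) = 56 ≈ 56.000.

E[X] = 56 = 56.000.


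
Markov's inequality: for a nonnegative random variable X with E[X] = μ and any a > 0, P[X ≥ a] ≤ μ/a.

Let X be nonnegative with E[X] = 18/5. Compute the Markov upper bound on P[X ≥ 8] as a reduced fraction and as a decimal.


μ = E[X] = 18/5, a = 8.
Markov: P[X ≥ 8] ≤ μ/a = (18/5)/8 = 9/20.
Numerically: ≈ 0.45000.
(Since a = 8 > μ = 3.60000, the bound 9/20 is < 1 and informative.)

P[X ≥ 8] ≤ 9/20 ≈ 0.45000.


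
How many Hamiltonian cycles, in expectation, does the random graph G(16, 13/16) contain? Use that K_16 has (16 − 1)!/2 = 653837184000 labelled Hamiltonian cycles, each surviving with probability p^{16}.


K_16 has (16 − 1)!/2 = 653837184000 labelled Hamiltonian cycles.
For each such Hamiltonian cycle H, let X_H = 1 if all 16 edges of H are present in G. Then P[X_H = 1] = p^{16} = (13/16)^{16} = 665416609183179841/18446744073709551616.
Summing the indicators: E[X] = Σ_H E[X_H] = 653837184000 · p^{16} = 653837184000 · 665416609183179841/18446744073709551616 = 424877072202303561918952875/18014398509481984.
Numerically: E[X] ≈ 2.3585e+10.

E[X] = 653837184000 · (13/16)^{16} = 424877072202303561918952875/18014398509481984 ≈ 2.3585e+10.


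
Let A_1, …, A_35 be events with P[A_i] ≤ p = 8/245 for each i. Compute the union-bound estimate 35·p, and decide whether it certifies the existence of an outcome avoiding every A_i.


Union bound: P[∪_{i=1}^{35} A_i] ≤ Σ_i P[A_i] ≤ 35·p = 35·(8/245) = 8/7.
Numerically: 8/7 ≈ 1.143.
Is 8/7 < 1? NO.
Since the bound 8/7 is ≥ 1, the union bound is uninformative here; it does NOT by itself certify existence.

35·p = 8/7 ≈ 1.143; existence NOT certified by the union bound.


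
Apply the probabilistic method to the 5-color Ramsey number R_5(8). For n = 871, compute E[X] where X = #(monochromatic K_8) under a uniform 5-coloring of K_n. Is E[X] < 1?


E[X] = C(871, 8) · 5^{1 − 28} = 7954689371890086540 · 5^{−27} = 7954689371890086540/7450580596923828125.
As a reduced fraction: E[X] = 1590937874378017308/1490116119384765625 ≈ 1.06766.
Is E[X] < 1? NO.
Since E[X] ≥ 1, the first-moment bound is inconclusive at n = 871; it does NOT by itself certify R_5(8) > 871.

E[X] = 1590937874378017308/1490116119384765625 ≈ 1.06766; E[X] ≥ 1; first-moment method inconclusive here.


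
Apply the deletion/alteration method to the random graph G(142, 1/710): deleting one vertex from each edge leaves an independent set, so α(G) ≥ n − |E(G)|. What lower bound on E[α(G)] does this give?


E[|E(G)|] = C(142, 2)·p = 10011 · (1/710) = 141/10.
E[α(G)] ≥ n − E[|E(G)|] = 142 − 141/10 = 1279/10.
Numerically: ≈ 127.900000.
(This is only a lower bound; the true E[α(G)] may be larger.)

E[α(G)] ≥ 1279/10 ≈ 127.900000.


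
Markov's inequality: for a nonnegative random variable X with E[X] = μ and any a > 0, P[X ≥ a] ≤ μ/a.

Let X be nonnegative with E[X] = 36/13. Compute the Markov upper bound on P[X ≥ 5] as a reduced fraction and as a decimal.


μ = E[X] = 36/13, a = 5.
Markov: P[X ≥ 5] ≤ μ/a = (36/13)/5 = 36/65.
Numerically: ≈ 0.553846.
(Since a = 5 > μ = 2.769231, the bound 36/65 is < 1 and informative.)

P[X ≥ 5] ≤ 36/65 ≈ 0.553846.


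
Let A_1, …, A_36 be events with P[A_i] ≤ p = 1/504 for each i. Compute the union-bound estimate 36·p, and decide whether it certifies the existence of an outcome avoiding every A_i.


Union bound: P[∪_{i=1}^{36} A_i] ≤ Σ_i P[A_i] ≤ 36·p = 36·(1/504) = 1/14.
Numerically: 1/14 ≈ 0.071.
Is 1/14 < 1? YES.
Since P[∪ A_i] ≤ 1/14 < 1, the complement has P[∩ A_i^c] ≥ 1 − 1/14 = 13/14 > 0, so some outcome avoids every A_i.

36·p = 1/14 ≈ 0.071; existence CERTIFIED by the union bound.


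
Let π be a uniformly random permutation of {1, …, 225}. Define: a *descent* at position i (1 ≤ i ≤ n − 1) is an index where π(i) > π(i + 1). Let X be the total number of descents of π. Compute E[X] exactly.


Write X = Σ X_I over i = 1, …, 224, with X_I the indicator of one descent.
There are 224 indicators.
For each fixed i, the pair (π(i), π(i+1)) is a uniformly random ordered pair of distinct values from {1, …, 225}; by symmetry P[π(i) > π(i+1)] = 1/2.
By linearity: E[X] = 224 · (1/2) = (225 − 1) · (1/2) = 112 ≈ 112.0000.

E[X] = 112 = 112.0000.


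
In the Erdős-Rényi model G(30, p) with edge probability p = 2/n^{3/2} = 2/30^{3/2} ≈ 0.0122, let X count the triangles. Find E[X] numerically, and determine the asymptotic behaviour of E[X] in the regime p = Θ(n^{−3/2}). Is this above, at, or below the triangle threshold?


Number of potential triangles: C(30, 3) = 4060.
Each occurs with probability p³ ≈ (0.0122)³ ≈ 1.80320e-06.
By linearity: E[X] = C(30, 3)·p³ ≈ 4060 · 1.80320e-06 ≈ 0.007.
Since α = 3/2 > 1, p = c/n^{3/2} = o(1/n) is below the triangle threshold p ~ 1/n. Asymptotically E[X] ~ (c³/6)·n^{3(1−α)} = (2³/6)·n^{-1.5} → 0, so by Markov's inequality G has no triangles w.h.p.

E[X] ≈ 0.007; in regime p = Θ(1/n^{3/2}) E[X] tends to 0 (below the triangle threshold p ~ 1/n).


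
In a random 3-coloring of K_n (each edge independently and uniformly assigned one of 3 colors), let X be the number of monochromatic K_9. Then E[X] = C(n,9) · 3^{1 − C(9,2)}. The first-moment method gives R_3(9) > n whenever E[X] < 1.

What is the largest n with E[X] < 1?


We need C(n, 9) · 3^{1 − 36} < 1, i.e. C(n, 9) < 3^{36 − 1} = 50031545098999707.
Check values of n near the boundary:
  n = 299: C(299, 9) = 46610674441390059; 46610674441390059 < 50031545098999707? YES
  n = 300: C(300, 9) = 48052241692154700; 48052241692154700 < 50031545098999707? YES
  n = 301: C(301, 9) = 49533303936090975; 49533303936090975 < 50031545098999707? YES
  n = 302: C(302, 9) = 51054804739588650; 51054804739588650 < 50031545098999707? NO
  n = 303: C(303, 9) = 52617706925494425; 52617706925494425 < 50031545098999707? NO
  n = 304: C(304, 9) = 54222992899492560; 54222992899492560 < 50031545098999707? NO
The largest n with C(n, 9) < 50031545098999707 is n = 301 (where E[X] = 16511101312030325/16677181699666569 ≈ 0.990041). Hence R_3(9) > 301, i.e. R_3(9) ≥ 302.

Largest n = 301; hence R_3(9) > 301.


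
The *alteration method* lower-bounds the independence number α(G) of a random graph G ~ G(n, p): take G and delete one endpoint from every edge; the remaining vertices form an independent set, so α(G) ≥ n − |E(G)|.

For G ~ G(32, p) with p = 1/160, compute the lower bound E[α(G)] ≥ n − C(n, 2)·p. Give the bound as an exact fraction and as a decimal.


E[|E(G)|] = C(32, 2)·p = 496 · (1/160) = 31/10.
E[α(G)] ≥ n − E[|E(G)|] = 32 − 31/10 = 289/10.
Numerically: ≈ 28.90000.
(This is only a lower bound; the true E[α(G)] may be larger.)

E[α(G)] ≥ 289/10 ≈ 28.90000.


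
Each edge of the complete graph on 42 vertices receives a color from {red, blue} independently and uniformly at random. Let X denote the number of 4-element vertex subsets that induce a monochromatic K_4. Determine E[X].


Let X = Σ_S X_S over the C(42, 4) = 111930 subsets S of size 4, where X_S = 1 if the K_4 on S is monochromatic.
For a fixed S, the K_4 on S has C(4, 2) = 6 edges. P[all 6 edges red] = (1/2)^6, and likewise for blue, so P[monochromatic] = 2·(1/2)^6 = 2^{1 − 6} = 1/32.
By linearity of expectation: E[X] = C(42, 4) · 2^{1 − 6} = 111930 · 1/32 = 55965/16.
Numerically: E[X] ≈ 3497.812500.

E[X] = C(42,4)·2^(1−C(4,2)) = 55965/16 ≈ 3497.812500.


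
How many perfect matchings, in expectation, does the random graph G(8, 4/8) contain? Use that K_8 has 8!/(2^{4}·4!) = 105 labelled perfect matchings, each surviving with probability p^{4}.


K_8 has 8!/(2^{4}·4!) = 105 labelled perfect matchings.
For each such perfect matching H, let X_H = 1 if all 4 edges of H are present in G. Then P[X_H = 1] = p^{4} = (1/2)^{4} = 1/16.
By linearity: E[X] = Σ_H E[X_H] = 105 · p^{4} = 105 · 1/16 = 105/16.
Numerically: E[X] ≈ 6.562.

E[X] = 105 · (1/2)^{4} = 105/16 ≈ 6.562.


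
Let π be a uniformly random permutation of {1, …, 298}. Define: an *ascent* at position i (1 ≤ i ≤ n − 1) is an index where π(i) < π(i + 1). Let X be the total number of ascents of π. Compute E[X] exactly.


Write X = Σ X_I over i = 1, …, 297, with X_I the indicator of one ascent.
There are 297 indicators.
For each fixed i, the pair (π(i), π(i+1)) is a uniformly random ordered pair of distinct values from {1, …, 298}; by symmetry P[π(i) < π(i+1)] = 1/2.
By linearity: E[X] = 297 · (1/2) = (298 − 1) · (1/2) = 297/2 ≈ 148.5000.

E[X] = 297/2 = 148.5000.


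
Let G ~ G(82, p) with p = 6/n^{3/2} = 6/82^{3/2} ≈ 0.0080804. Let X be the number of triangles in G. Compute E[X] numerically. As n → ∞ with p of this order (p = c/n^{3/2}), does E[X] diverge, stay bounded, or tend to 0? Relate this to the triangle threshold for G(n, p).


Number of potential triangles: C(82, 3) = 88560.
Each occurs with probability p³ ≈ (0.0080804)³ ≈ 5.2758376e-07.
By linearity: E[X] = C(82, 3)·p³ ≈ 88560 · 5.2758376e-07 ≈ 0.04672.
Since α = 3/2 > 1, p = c/n^{3/2} = o(1/n) is below the triangle threshold p ~ 1/n. Asymptotically E[X] ~ (c³/6)·n^{3(1−α)} = (6³/6)·n^{-1.5} → 0, so by Markov's inequality G has no triangles w.h.p.

E[X] ≈ 0.04672; in regime p = Θ(1/n^{3/2}) E[X] tends to 0 (below the triangle threshold p ~ 1/n).


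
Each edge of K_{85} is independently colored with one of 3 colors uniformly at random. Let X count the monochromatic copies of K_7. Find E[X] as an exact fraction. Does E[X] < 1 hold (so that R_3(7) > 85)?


E[X] = C(85, 7) · 3^{1 − 21} = 4935847320 · 3^{−20} = 4935847320/3486784401.
As a reduced fraction: E[X] = 182809160/129140163 ≈ 1.41559.
Is E[X] < 1? NO.
Since E[X] ≥ 1, the first-moment bound is inconclusive at n = 85; it does NOT by itself certify R_3(7) > 85.

E[X] = 182809160/129140163 ≈ 1.41559; E[X] ≥ 1; first-moment method inconclusive here.


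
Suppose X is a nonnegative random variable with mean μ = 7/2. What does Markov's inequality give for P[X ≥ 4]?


μ = E[X] = 7/2, a = 4.
Markov: P[X ≥ 4] ≤ μ/a = (7/2)/4 = 7/8.
Numerically: ≈ 0.875.
(Since a = 4 > μ = 3.500, the bound 7/8 is < 1 and informative.)

P[X ≥ 4] ≤ 7/8 ≈ 0.875.


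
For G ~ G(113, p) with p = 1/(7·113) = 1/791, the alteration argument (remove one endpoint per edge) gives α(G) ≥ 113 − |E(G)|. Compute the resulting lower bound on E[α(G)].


E[|E(G)|] = C(113, 2)·p = 6328 · (1/791) = 8.
E[α(G)] ≥ n − E[|E(G)|] = 113 − 8 = 105.
Numerically: ≈ 105.000000.
(This is only a lower bound; the true E[α(G)] may be larger.)

E[α(G)] ≥ 105 ≈ 105.000000.


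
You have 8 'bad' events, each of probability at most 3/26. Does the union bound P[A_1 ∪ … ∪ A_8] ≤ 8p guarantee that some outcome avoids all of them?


Union bound: P[∪_{i=1}^{8} A_i] ≤ Σ_i P[A_i] ≤ 8·p = 8·(3/26) = 12/13.
Numerically: 12/13 ≈ 0.9231.
Is 12/13 < 1? YES.
Since P[∪ A_i] ≤ 12/13 < 1, the complement has P[∩ A_i^c] ≥ 1 − 12/13 = 1/13 > 0, so some outcome avoids every A_i.

8·p = 12/13 ≈ 0.9231; existence CERTIFIED by the union bound.


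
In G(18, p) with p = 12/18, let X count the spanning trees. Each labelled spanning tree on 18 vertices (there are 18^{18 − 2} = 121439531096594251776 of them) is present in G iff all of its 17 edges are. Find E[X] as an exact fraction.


K_18 has 18^{18 − 2} = 121439531096594251776 labelled spanning trees.
For each such spanning tree H, let X_H = 1 if all 17 edges of H are present in G. Then P[X_H = 1] = p^{17} = (2/3)^{17} = 131072/129140163.
Summing the indicators: E[X] = Σ_H E[X_H] = 121439531096594251776 · p^{17} = 121439531096594251776 · 131072/129140163 = 123256172596690944.
Numerically: E[X] ≈ 1.23256e+17.

E[X] = 121439531096594251776 · (2/3)^{17} = 123256172596690944 ≈ 1.23256e+17.


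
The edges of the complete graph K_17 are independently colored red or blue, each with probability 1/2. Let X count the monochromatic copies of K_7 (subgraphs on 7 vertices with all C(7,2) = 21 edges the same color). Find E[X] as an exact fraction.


Let X = Σ_S X_S over the C(17, 7) = 19448 subsets S of size 7, where X_S = 1 if the K_7 on S is monochromatic.
For a fixed S, the K_7 on S has C(7, 2) = 21 edges. P[all 21 edges red] = (1/2)^21, and likewise for blue, so P[monochromatic] = 2·(1/2)^21 = 2^{1 − 21} = 1/1048576.
By linearity of expectation: E[X] = C(17, 7) · 2^{1 − 21} = 19448 · 1/1048576 = 2431/131072.
Numerically: E[X] ≈ 0.019.

E[X] = C(17,7)·2^(1−C(7,2)) = 2431/131072 ≈ 0.019.


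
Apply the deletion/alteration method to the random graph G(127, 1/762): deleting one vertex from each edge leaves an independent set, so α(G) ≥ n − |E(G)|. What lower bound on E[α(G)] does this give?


E[|E(G)|] = C(127, 2)·p = 8001 · (1/762) = 21/2.
E[α(G)] ≥ n − E[|E(G)|] = 127 − 21/2 = 233/2.
Numerically: ≈ 116.50000.
(This is only a lower bound; the true E[α(G)] may be larger.)

E[α(G)] ≥ 233/2 ≈ 116.50000.


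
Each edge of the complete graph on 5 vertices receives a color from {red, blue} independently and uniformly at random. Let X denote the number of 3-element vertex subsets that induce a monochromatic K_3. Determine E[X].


Let X = Σ_S X_S over the C(5, 3) = 10 subsets S of size 3, where X_S = 1 if the K_3 on S is monochromatic.
For a fixed S, the K_3 on S has C(3, 2) = 3 edges. P[all 3 edges red] = (1/2)^3, and likewise for blue, so P[monochromatic] = 2·(1/2)^3 = 2^{1 − 3} = 1/4.
By linearity: E[X] = C(5, 3) · 2^{1 − 3} = 10 · 1/4 = 5/2.
Numerically: E[X] ≈ 2.5000.

E[X] = C(5,3)·2^(1−C(3,2)) = 5/2 ≈ 2.5000.


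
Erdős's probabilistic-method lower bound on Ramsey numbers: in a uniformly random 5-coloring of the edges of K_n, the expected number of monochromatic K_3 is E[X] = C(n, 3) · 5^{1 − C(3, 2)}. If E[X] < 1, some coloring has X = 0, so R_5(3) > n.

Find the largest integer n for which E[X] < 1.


We need C(n, 3) · 5^{1 − 3} < 1, i.e. C(n, 3) < 5^{3 − 1} = 25.
Check values of n near the boundary:
  n = 5: C(5, 3) = 10; 10 < 25? YES
  n = 6: C(6, 3) = 20; 20 < 25? YES
  n = 7: C(7, 3) = 35; 35 < 25? NO
The largest n with C(n, 3) < 25 is n = 6 (where E[X] = 4/5 ≈ 0.8000). Hence R_5(3) > 6, i.e. R_5(3) ≥ 7.

Largest n = 6; hence R_5(3) > 6.


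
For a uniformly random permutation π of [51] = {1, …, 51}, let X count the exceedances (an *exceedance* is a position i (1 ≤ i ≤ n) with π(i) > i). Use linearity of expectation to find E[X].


Write X = Σ_{i=1}^{51} X_i, where X_i = 1_{π(i) > i}.
For each fixed i, π(i) is uniform over {1, …, 51} (marginal of a uniform permutation), so P[π(i) > i] = (n − i)/n. Summing: Σ_{i=1}^{51} (n − i)/n = (0 + 1 + … + 50)/51 = 51(51 − 1)/(2·51) = (51 − 1)/2.
Hence E[X] = Σ_{i=1}^{51} (51 − i)/51 = 25 ≈ 25.000.

E[X] = 25 = 25.000.


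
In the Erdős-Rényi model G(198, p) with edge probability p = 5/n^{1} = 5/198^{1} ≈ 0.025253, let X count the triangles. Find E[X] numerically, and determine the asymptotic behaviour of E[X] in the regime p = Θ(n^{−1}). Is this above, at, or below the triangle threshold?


Number of potential triangles: C(198, 3) = 1274196.
Each occurs with probability p³ ≈ (0.025253)³ ≈ 1.6103284e-05.
By linearity: E[X] = C(198, 3)·p³ ≈ 1274196 · 1.6103284e-05 ≈ 20.51874.
Here α = 1, so p = 5/n is exactly at the triangle threshold p ~ 1/n. Asymptotically E[X] → c³/6 = 5³/6 = 125/6 ≈ 20.83333, a bounded constant. In this regime the triangle count is asymptotically Poisson(c³/6).

E[X] ≈ 20.51874; in regime p = Θ(1/n^{1}) E[X] stays bounded (at the triangle threshold p ~ 1/n).


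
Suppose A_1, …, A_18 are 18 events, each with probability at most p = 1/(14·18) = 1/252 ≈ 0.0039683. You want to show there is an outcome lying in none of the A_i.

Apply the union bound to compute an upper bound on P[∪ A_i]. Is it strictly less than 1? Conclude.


Union bound: P[∪_{i=1}^{18} A_i] ≤ Σ_i P[A_i] ≤ 18·p = 18·(1/252) = 1/14.
Numerically: 1/14 ≈ 0.0714286.
Is 1/14 < 1? YES.
Since P[∪ A_i] ≤ 1/14 < 1, the complement has P[∩ A_i^c] ≥ 1 − 1/14 = 13/14 > 0, so some outcome avoids every A_i.

18·p = 1/14 ≈ 0.0714286; existence CERTIFIED by the union bound.


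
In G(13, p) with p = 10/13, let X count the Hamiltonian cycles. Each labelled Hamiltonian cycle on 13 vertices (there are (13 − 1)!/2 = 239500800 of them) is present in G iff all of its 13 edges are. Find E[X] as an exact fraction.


K_13 has (13 − 1)!/2 = 239500800 labelled Hamiltonian cycles.
For each such Hamiltonian cycle H, let X_H = 1 if all 13 edges of H are present in G. Then P[X_H = 1] = p^{13} = (10/13)^{13} = 10000000000000/302875106592253.
Summing the indicators: E[X] = Σ_H E[X_H] = 239500800 · p^{13} = 239500800 · 10000000000000/302875106592253 = 2395008000000000000000/302875106592253.
Numerically: E[X] ≈ 7.9076e+06.

E[X] = 239500800 · (10/13)^{13} = 2395008000000000000000/302875106592253 ≈ 7.9076e+06.
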